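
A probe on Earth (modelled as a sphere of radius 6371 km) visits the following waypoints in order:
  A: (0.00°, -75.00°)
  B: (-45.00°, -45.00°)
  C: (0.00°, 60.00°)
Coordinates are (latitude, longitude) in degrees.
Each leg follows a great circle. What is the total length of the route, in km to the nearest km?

Leg A→B: central angle 0.9117 rad, distance 5808.7 km.
Leg B→C: central angle 1.7548 rad, distance 11180.1 km.
Total: 5808.7 + 11180.1 ≈ 16989 km.

16989 km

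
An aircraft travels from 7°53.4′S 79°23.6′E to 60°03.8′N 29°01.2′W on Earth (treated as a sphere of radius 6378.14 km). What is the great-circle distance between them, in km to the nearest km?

11796 km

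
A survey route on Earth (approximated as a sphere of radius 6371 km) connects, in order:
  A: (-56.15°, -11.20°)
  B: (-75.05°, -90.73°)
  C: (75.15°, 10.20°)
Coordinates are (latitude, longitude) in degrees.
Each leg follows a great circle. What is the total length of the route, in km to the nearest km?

21707 km

Leg A→B: central angle 0.5944 rad, distance 3786.7 km.
Leg B→C: central angle 2.8128 rad, distance 17920.1 km.
Total: 3786.7 + 17920.1 ≈ 21707 km.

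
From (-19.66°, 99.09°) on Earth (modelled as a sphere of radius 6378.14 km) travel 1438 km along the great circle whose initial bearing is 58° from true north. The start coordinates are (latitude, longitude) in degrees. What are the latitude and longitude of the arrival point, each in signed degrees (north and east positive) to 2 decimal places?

-12.50°, 110.29°

Angular distance δ = d/R = 1438/6378.14 = 0.22546 rad; initial bearing θ = 1.0123 rad.
sin φ₂ = sin φ₁ cos δ + cos φ₁ sin δ cos θ = (-0.3364)(0.9747) + (0.9417)(0.2236)(0.5299) = -0.2164, so φ₂ = -12.50°.
Δλ = atan2(sin θ sin δ cos φ₁, cos δ − sin φ₁ sin φ₂) = atan2(0.1785, 0.9019) = 11.197°.
λ₂ = 99.090° + 11.197° = 110.29°.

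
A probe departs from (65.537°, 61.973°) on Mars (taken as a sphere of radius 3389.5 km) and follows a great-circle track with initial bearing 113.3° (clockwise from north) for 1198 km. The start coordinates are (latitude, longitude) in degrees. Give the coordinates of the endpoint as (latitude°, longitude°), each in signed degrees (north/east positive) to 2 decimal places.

Angular distance δ = d/R = 1198/3389.5 = 0.35344 rad; initial bearing θ = 1.9775 rad.
sin φ₂ = sin φ₁ cos δ + cos φ₁ sin δ cos θ = (0.9102)(0.9382) + (0.4141)(0.3461)(-0.3955) = 0.7973, so φ₂ = 52.87°.
Δλ = atan2(sin θ sin δ cos φ₁, cos δ − sin φ₁ sin φ₂) = atan2(0.1316, 0.2125) = 31.780°.
λ₂ = 61.973° + 31.780° = 93.75°.

52.87°, 93.75°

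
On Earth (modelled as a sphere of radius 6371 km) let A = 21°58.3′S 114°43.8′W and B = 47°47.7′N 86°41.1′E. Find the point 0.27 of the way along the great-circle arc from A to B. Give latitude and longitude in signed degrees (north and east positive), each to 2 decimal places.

13.95°, -133.20°

Central angle δ = 2.6005 rad. Interpolating on the sphere with fraction f = 0.27:
P = [sin((1−f)δ)·A + sin(fδ)·B] / sin δ = 1.8382·A + 1.2538·B in Cartesian coordinates,
giving P = (-0.6644, -0.7074, 0.2410), i.e. latitude 13.95°, longitude -133.20°.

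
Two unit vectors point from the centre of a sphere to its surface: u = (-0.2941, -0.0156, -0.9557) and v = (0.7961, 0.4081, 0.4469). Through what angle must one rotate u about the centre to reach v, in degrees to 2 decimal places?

131.88°

u·v = -0.6676; |u| = 1.0001, |v| = 1.0000.
cos θ = (u·v)/(|u||v|) = -0.6676, so θ = 131.88°.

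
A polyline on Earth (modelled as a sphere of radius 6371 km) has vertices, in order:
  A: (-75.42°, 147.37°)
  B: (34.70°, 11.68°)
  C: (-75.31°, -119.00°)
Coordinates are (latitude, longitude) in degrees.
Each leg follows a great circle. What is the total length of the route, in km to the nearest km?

29768 km

Leg A→B: central angle 2.3449 rad, distance 14939.1 km.
Leg B→C: central angle 2.3276 rad, distance 14828.9 km.
Total: 14939.1 + 14828.9 ≈ 29768 km.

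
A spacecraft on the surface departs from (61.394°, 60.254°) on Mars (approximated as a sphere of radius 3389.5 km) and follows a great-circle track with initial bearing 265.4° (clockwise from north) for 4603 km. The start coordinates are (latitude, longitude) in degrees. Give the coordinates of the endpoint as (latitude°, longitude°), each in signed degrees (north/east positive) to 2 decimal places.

8.50°, -19.85°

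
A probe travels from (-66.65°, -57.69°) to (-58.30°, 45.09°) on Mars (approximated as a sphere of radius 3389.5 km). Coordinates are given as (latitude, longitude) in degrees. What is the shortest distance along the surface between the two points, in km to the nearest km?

2525 km

With latitudes φ₁ = -66.650°, φ₂ = -58.300° and longitude difference Δλ = 102.780°:
cos c = sin φ₁ sin φ₂ + cos φ₁ cos φ₂ cos Δλ = (-0.9181)(-0.8508) + (0.3963)(0.5255)(-0.2212) = 0.73506,
so c = arccos(0.73506) = 0.74504 rad.
Distance = R·c = 3389.5 × 0.7450 ≈ 2525 km.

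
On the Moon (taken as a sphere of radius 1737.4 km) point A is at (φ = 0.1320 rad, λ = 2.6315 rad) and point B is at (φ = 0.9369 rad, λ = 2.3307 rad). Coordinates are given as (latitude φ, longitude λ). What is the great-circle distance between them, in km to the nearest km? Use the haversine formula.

1461 km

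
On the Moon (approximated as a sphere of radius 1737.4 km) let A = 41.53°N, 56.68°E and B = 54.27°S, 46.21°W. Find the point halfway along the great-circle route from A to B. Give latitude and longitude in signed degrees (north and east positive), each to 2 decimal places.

Central angle δ = 2.2598 rad. Interpolating on the sphere with fraction f = 0.5:
P = [sin((1−f)δ)·A + sin(fδ)·B] / sin δ = 1.1716·A + 1.1716·B in Cartesian coordinates,
giving P = (0.9552, 0.2390, -0.1743), i.e. latitude -10.04°, longitude 14.05°.

-10.04°, 14.05°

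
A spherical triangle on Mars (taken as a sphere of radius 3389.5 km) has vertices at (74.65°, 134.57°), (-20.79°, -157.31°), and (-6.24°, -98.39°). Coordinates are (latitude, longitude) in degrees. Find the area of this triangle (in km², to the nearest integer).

15686264 km²

Side lengths (central angles): a = 1.0259, b = 1.8373, c = 1.8235 rad; semiperimeter s = 2.3433.
By l'Huilier's theorem, tan(E/4) = √[tan(s/2) tan((s−a)/2) tan((s−b)/2) tan((s−c)/2)], giving spherical excess E = 1.3654 rad.
Area = E·R² = 1.3654 × (3389.5)² ≈ 15686264 km².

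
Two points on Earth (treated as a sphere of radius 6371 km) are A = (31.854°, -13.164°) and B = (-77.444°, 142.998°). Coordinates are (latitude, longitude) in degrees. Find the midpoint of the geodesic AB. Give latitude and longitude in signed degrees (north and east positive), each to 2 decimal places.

-34.33°, -5.47°

The central angle between A and B is δ = 2.3241 rad.
With f = 0.5, the slerp weights are sin((1−f)δ)/sin δ = 1.2580 and sin(fδ)/sin δ = 1.2580.
Weighted sum of the unit vectors: (1.2580)·(0.8271,-0.1934,0.5278) + (1.2580)·(-0.1736,0.1308,-0.9761) = (0.8220, -0.0788, -0.5640).
Converting back: φ = atan2(z, √(x²+y²)) = -34.33°, λ = atan2(y, x) = -5.47°.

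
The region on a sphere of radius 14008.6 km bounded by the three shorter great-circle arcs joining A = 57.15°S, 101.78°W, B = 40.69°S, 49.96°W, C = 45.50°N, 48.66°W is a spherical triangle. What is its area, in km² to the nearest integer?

107035358 km²

Side lengths (central angles): a = 1.5044, b = 1.9509, c = 0.6402 rad; semiperimeter s = 2.0478.
By l'Huilier's theorem, tan(E/4) = √[tan(s/2) tan((s−a)/2) tan((s−b)/2) tan((s−c)/2)], giving spherical excess E = 0.5454 rad.
Area = E·R² = 0.5454 × (14008.6)² ≈ 107035358 km².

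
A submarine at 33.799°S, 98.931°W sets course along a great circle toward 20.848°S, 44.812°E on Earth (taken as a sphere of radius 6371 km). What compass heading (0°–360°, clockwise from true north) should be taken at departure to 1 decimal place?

Δλ = 143.743° = 2.5088 rad.
y = sin Δλ · cos φ₂ = (0.5914)(0.9345) = 0.5527
x = cos φ₁ sin φ₂ − sin φ₁ cos φ₂ cos Δλ = (0.8310)(-0.3559) − (-0.5563)(0.9345)(-0.8064) = -0.7149
θ = atan2(y, x) = 142.29°, so the bearing is 142.3°.

142.3°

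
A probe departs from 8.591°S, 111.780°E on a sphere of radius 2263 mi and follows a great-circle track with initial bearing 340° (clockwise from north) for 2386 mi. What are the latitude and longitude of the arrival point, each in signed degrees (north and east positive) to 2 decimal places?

Angular distance δ = d/R = 2386/2263 = 1.05435 rad; initial bearing θ = 5.9341 rad.
sin φ₂ = sin φ₁ cos δ + cos φ₁ sin δ cos θ = (-0.1494)(0.4938) + (0.9888)(0.8696)(0.9397) = 0.7342, so φ₂ = 47.24°.
Δλ = atan2(sin θ sin δ cos φ₁, cos δ − sin φ₁ sin φ₂) = atan2(-0.2941, 0.6035) = -25.981°.
λ₂ = 111.780° − 25.981° = 85.80°.

47.24°, 85.80°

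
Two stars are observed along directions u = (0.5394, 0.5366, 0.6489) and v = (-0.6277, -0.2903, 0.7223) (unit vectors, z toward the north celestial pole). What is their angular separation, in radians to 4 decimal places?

u·v = -0.0257; |u| = 1.0000, |v| = 1.0000.
cos θ = (u·v)/(|u||v|) = -0.0257, so θ = 1.5965 rad.

1.5965 rad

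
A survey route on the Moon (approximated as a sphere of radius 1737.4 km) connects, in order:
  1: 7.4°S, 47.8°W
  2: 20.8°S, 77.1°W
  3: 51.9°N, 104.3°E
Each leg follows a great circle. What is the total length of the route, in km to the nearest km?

5465 km

Leg 1→2: central angle 0.5468 rad, distance 950.1 km.
Leg 2→3: central angle 2.5985 rad, distance 4514.6 km.
Total: 950.1 + 4514.6 ≈ 5465 km.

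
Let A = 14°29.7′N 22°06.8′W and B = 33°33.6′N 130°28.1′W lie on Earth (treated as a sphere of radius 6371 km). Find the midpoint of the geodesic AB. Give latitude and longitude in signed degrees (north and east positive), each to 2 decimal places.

37.15°, -70.37°

Central angle δ = 1.6867 rad. Interpolating on the sphere with fraction f = 0.5:
P = [sin((1−f)δ)·A + sin(fδ)·B] / sin δ = 0.7519·A + 0.7519·B in Cartesian coordinates,
giving P = (0.2678, -0.7507, 0.6039), i.e. latitude 37.15°, longitude -70.37°.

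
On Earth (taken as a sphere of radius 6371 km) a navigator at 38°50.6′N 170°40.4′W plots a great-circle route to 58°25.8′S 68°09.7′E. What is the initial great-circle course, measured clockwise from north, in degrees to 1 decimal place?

Δλ = -121.165° = -2.1147 rad.
y = sin Δλ · cos φ₂ = (-0.8557)(0.5235) = -0.4480
x = cos φ₁ sin φ₂ − sin φ₁ cos φ₂ cos Δλ = (0.7789)(-0.8520) − (0.6272)(0.5235)(-0.5175) = -0.4937
θ = atan2(y, x) = -137.78°; adding 360° gives 222.2°.

222.2°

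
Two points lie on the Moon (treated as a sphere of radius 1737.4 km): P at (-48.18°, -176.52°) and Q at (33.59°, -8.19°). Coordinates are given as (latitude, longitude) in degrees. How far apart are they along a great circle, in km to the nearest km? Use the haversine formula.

Let φ₁ = -0.8409 rad, φ₂ = 0.5863 rad, and Δλ = 2.9379 rad.
Haversine: a = sin²(Δφ/2) + cos φ₁ cos φ₂ sin²(Δλ/2) = 0.4284 + (0.6668)(0.8330)(0.9897) = 0.97814.
Central angle c = 2·arcsin(√a) = 2.84477 rad.
Distance = R·c = 1737.4 × 2.8448 ≈ 4943 km.

4943 km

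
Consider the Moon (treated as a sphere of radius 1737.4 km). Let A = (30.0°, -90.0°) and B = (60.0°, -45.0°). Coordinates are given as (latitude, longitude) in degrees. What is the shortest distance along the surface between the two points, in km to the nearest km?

1284 km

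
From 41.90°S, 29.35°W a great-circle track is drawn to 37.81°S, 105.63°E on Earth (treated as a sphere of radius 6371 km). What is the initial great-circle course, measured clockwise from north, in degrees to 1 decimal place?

146.0°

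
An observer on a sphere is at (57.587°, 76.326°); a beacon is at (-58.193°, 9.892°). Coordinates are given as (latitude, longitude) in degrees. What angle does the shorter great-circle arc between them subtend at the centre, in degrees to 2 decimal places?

With latitudes φ₁ = 57.587°, φ₂ = -58.193° and longitude difference Δλ = -66.434°:
Haversine: a = sin²(Δφ/2) + cos φ₁ cos φ₂ sin²(Δλ/2) = 0.7175 + (0.5360)(0.5271)(0.3001) = 0.80224.
Central angle c = 2·arcsin(√a) = 2.21991 rad.
So the angular separation is 127.19°.

127.19°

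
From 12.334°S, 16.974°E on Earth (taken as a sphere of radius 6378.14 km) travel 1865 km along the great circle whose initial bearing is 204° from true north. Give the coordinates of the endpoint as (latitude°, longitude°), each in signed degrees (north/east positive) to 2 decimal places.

Angular distance δ = d/R = 1865/6378.14 = 0.29240 rad; initial bearing θ = 3.5605 rad.
sin φ₂ = sin φ₁ cos δ + cos φ₁ sin δ cos θ = (-0.2136)(0.9576) + (0.9769)(0.2883)(-0.9135) = -0.4618, so φ₂ = -27.50°.
Δλ = atan2(sin θ sin δ cos φ₁, cos δ − sin φ₁ sin φ₂) = atan2(-0.1145, 0.8589) = -7.596°.
λ₂ = 16.974° − 7.596° = 9.38°.

-27.50°, 9.38°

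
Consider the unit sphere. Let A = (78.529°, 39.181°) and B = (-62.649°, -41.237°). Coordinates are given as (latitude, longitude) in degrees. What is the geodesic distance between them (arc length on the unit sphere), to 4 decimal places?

2.5968

Let φ₁ = 1.3706 rad, φ₂ = -1.0934 rad, and Δλ = -1.4036 rad.
Haversine: a = sin²(Δφ/2) + cos φ₁ cos φ₂ sin²(Δλ/2) = 0.8895 + (0.1989)(0.4594)(0.4168) = 0.92763.
Central angle c = 2·arcsin(√a) = 2.59684 rad.
On the unit sphere the arc length equals the central angle: 2.5968.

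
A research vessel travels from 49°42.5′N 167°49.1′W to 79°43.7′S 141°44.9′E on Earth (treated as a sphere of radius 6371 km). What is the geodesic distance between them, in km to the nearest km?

14746 km

In radians: φ₁ = 0.8676, φ₂ = -1.3915, Δλ = -50.433° = -0.8802 rad.
cos c = sin φ₁ sin φ₂ + cos φ₁ cos φ₂ cos Δλ = (0.7628)(-0.9840) + (0.6467)(0.1783)(0.6370) = -0.67709,
so c = arccos(-0.67709) = 2.31459 rad.
Distance = R·c = 6371 × 2.3146 ≈ 14746 km.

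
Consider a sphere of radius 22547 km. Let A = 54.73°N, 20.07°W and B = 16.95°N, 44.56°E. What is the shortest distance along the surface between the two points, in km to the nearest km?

24265 km

With latitudes φ₁ = 54.730°, φ₂ = 16.950° and longitude difference Δλ = 64.630°:
cos c = sin φ₁ sin φ₂ + cos φ₁ cos φ₂ cos Δλ = (0.8164)(0.2915) + (0.5774)(0.9566)(0.4285) = 0.47468,
so c = arccos(0.47468) = 1.07619 rad.
Distance = R·c = 22547 × 1.0762 ≈ 24265 km.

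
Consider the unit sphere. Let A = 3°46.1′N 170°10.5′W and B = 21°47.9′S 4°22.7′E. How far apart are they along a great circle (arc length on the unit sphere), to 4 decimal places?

In radians: φ₁ = 0.0658, φ₂ = -0.3805, Δλ = 174.553° = 3.0465 rad.
Haversine: a = sin²(Δφ/2) + cos φ₁ cos φ₂ sin²(Δλ/2) = 0.0490 + (0.9978)(0.9285)(0.9977) = 0.97336.
Central angle c = 2·arcsin(√a) = 2.81366 rad.
On the unit sphere the arc length equals the central angle: 2.8137.

2.8137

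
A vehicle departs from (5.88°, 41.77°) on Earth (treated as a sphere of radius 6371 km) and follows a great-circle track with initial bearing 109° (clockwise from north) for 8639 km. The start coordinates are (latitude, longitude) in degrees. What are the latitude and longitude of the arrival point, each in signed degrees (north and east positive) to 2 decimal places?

-17.13°, 116.94°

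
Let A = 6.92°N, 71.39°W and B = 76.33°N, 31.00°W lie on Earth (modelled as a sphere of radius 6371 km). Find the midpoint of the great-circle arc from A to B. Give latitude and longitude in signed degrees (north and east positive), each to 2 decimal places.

42.72°, -63.95°

The central angle between A and B is δ = 1.2705 rad.
With f = 0.5, the slerp weights are sin((1−f)δ)/sin δ = 0.6212 and sin(fδ)/sin δ = 0.6212.
Weighted sum of the unit vectors: (0.6212)·(0.3168,-0.9408,0.1205) + (0.6212)·(0.2026,-0.1217,0.9717) = (0.3226, -0.6600, 0.6784).
Converting back: φ = atan2(z, √(x²+y²)) = 42.72°, λ = atan2(y, x) = -63.95°.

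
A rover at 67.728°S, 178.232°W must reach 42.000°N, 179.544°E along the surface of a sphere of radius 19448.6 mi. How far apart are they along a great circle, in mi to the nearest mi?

In radians: φ₁ = -1.1821, φ₂ = 0.7330, Δλ = -2.224° = -0.0388 rad.
Haversine: a = sin²(Δφ/2) + cos φ₁ cos φ₂ sin²(Δλ/2) = 0.6688 + (0.3790)(0.7431)(0.0004) = 0.66888.
Central angle c = 2·arcsin(√a) = 1.91534 rad.
Distance = R·c = 19448.6 × 1.9153 ≈ 37251 mi.

37251 mi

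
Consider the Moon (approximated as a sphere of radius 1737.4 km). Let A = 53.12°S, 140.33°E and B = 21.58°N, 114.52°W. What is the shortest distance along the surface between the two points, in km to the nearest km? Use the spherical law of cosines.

3521 km

Let φ₁ = -0.9271 rad, φ₂ = 0.3766 rad, and Δλ = 1.8352 rad.
cos c = sin φ₁ sin φ₂ + cos φ₁ cos φ₂ cos Δλ = (-0.7999)(0.3678) + (0.6001)(0.9299)(-0.2613) = -0.44005,
so c = arccos(-0.44005) = 2.02645 rad.
Distance = R·c = 1737.4 × 2.0265 ≈ 3521 km.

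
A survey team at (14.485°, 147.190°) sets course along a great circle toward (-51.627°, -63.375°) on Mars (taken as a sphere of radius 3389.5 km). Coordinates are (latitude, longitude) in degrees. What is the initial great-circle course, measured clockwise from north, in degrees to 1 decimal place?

153.2°

Δλ = 149.435° = 2.6081 rad.
y = sin Δλ · cos φ₂ = (0.5085)(0.6208) = 0.3157
x = cos φ₁ sin φ₂ − sin φ₁ cos φ₂ cos Δλ = (0.9682)(-0.7840) − (0.2501)(0.6208)(-0.8611) = -0.6254
θ = atan2(y, x) = 153.22°, so the bearing is 153.2°.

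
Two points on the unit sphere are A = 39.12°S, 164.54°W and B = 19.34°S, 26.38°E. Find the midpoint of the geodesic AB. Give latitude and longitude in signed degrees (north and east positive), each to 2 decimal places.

Central angle δ = 2.1058 rad. Interpolating on the sphere with fraction f = 0.5:
P = [sin((1−f)δ)·A + sin(fδ)·B] / sin δ = 1.0100·A + 1.0100·B in Cartesian coordinates,
giving P = (0.0985, 0.2146, -0.9717), i.e. latitude -76.34°, longitude 65.33°.

-76.34°, 65.33°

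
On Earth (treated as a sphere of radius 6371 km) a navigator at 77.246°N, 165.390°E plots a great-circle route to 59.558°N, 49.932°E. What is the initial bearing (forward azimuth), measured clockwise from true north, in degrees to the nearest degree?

311°

With φ₁ = 1.3482, φ₂ = 1.0395, Δλ = -2.0151 rad, the forward-azimuth formula gives
θ = atan2( sin Δλ cos φ₂ , cos φ₁ sin φ₂ − sin φ₁ cos φ₂ cos Δλ ) = atan2(-0.4575, 0.4027) = -48.64°.
Adding 360° brings this into [0°, 360°): 311°.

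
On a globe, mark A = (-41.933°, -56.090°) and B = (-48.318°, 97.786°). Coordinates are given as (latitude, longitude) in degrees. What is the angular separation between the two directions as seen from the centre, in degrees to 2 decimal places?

86.85°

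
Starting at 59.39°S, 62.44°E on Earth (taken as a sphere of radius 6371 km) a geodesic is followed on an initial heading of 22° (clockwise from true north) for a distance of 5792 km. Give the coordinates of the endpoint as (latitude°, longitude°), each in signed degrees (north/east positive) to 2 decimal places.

Angular distance δ = d/R = 5792/6371 = 0.90912 rad; initial bearing θ = 0.3840 rad.
sin φ₂ = sin φ₁ cos δ + cos φ₁ sin δ cos θ = (-0.8607)(0.6144) + (0.5092)(0.7890)(0.9272) = -0.1563, so φ₂ = -8.99°.
Δλ = atan2(sin θ sin δ cos φ₁, cos δ − sin φ₁ sin φ₂) = atan2(0.1505, 0.4799) = 17.411°.
λ₂ = 62.440° + 17.411° = 79.85°.

-8.99°, 79.85°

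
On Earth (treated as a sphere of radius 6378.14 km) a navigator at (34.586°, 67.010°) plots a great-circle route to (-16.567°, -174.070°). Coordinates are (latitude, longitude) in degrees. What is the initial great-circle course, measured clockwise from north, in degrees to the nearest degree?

88°

Δλ = 118.920° = 2.0755 rad.
y = sin Δλ · cos φ₂ = (0.8753)(0.9585) = 0.8390
x = cos φ₁ sin φ₂ − sin φ₁ cos φ₂ cos Δλ = (0.8233)(-0.2851) − (0.5676)(0.9585)(-0.4836) = 0.0284
θ = atan2(y, x) = 88.06°, so the bearing is 88°.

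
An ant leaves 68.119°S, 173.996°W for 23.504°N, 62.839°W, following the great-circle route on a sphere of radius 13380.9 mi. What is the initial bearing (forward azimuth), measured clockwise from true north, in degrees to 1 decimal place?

Δλ = 111.157° = 1.9401 rad.
y = sin Δλ · cos φ₂ = (0.9326)(0.9170) = 0.8552
x = cos φ₁ sin φ₂ − sin φ₁ cos φ₂ cos Δλ = (0.3727)(0.3988) − (-0.9280)(0.9170)(-0.3609) = -0.1585
θ = atan2(y, x) = 100.50°, so the bearing is 100.5°.

100.5°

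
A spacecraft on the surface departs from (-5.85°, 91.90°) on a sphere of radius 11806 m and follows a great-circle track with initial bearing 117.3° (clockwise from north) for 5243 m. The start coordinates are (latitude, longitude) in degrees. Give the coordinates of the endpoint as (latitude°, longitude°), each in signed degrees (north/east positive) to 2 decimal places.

-16.74°, 115.40°

Angular distance δ = d/R = 5243/11806 = 0.44410 rad; initial bearing θ = 2.0473 rad.
sin φ₂ = sin φ₁ cos δ + cos φ₁ sin δ cos θ = (-0.1019)(0.9030) + (0.9948)(0.4296)(-0.4586) = -0.2881, so φ₂ = -16.74°.
Δλ = atan2(sin θ sin δ cos φ₁, cos δ − sin φ₁ sin φ₂) = atan2(0.3798, 0.8736) = 23.496°.
λ₂ = 91.900° + 23.496° = 115.40°.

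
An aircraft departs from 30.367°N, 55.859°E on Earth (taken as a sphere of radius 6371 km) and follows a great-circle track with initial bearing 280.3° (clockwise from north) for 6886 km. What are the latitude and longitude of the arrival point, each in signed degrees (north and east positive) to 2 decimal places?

Angular distance δ = d/R = 6886/6371 = 1.08084 rad; initial bearing θ = 4.8922 rad.
sin φ₂ = sin φ₁ cos δ + cos φ₁ sin δ cos θ = (0.5055)(0.4706) + (0.8628)(0.8824)(0.1788) = 0.3740, so φ₂ = 21.96°.
Δλ = atan2(sin θ sin δ cos φ₁, cos δ − sin φ₁ sin φ₂) = atan2(-0.7490, 0.2815) = -69.402°.
λ₂ = 55.859° − 69.402° = -13.54°.

21.96°, -13.54°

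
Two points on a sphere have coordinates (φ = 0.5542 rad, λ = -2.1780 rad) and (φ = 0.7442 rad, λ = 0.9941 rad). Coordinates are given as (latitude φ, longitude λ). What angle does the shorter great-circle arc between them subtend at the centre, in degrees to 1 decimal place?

105.6°

With latitudes φ₁ = 31.753°, φ₂ = 42.640° and longitude difference Δλ = -178.252°:
Haversine: a = sin²(Δφ/2) + cos φ₁ cos φ₂ sin²(Δλ/2) = 0.0090 + (0.8503)(0.7356)(0.9998) = 0.63437.
Central angle c = 2·arcsin(√a) = 1.84289 rad.
So the angular separation is 105.6°.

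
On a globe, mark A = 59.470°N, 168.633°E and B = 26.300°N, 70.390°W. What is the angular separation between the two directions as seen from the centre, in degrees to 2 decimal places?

With latitudes φ₁ = 59.470°, φ₂ = 26.300° and longitude difference Δλ = 120.977°:
Haversine: a = sin²(Δφ/2) + cos φ₁ cos φ₂ sin²(Δλ/2) = 0.0815 + (0.5080)(0.8965)(0.7573) = 0.42637.
Central angle c = 2·arcsin(√a) = 1.42301 rad.
So the angular separation is 81.53°.

81.53°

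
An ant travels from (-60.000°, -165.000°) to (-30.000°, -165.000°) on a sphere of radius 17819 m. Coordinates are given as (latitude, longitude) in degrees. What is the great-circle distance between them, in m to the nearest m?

9330 m

Let φ₁ = -1.0472 rad, φ₂ = -0.5236 rad, and Δλ = 0.0000 rad.
cos c = sin φ₁ sin φ₂ + cos φ₁ cos φ₂ cos Δλ = (-0.8660)(-0.5000) + (0.5000)(0.8660)(1.0000) = 0.86603,
so c = arccos(0.86603) = 0.52360 rad.
Distance = R·c = 17819 × 0.5236 ≈ 9330 m.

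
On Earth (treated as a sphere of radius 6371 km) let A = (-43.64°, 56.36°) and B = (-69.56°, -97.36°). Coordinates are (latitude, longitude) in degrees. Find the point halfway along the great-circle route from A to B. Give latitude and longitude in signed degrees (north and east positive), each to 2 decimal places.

-74.91°, 35.72°

Central angle δ = 1.1373 rad. Interpolating on the sphere with fraction f = 0.5:
P = [sin((1−f)δ)·A + sin(fδ)·B] / sin δ = 0.5934·A + 0.5934·B in Cartesian coordinates,
giving P = (0.2113, 0.1520, -0.9655), i.e. latitude -74.91°, longitude 35.72°.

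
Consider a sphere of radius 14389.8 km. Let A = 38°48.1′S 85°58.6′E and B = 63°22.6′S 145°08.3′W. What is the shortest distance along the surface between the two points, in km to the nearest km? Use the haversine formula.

With latitudes φ₁ = -38.802°, φ₂ = -63.377° and longitude difference Δλ = 128.885°:
Haversine: a = sin²(Δφ/2) + cos φ₁ cos φ₂ sin²(Δλ/2) = 0.0453 + (0.7793)(0.4481)(0.8139) = 0.32952.
Central angle c = 2·arcsin(√a) = 1.22287 rad.
Distance = R·c = 14389.8 × 1.2229 ≈ 17597 km.

17597 km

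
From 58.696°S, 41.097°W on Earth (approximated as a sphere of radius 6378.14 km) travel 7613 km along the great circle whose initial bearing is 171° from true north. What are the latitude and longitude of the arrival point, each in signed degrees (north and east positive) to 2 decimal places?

-52.35°, 125.13°

Angular distance δ = d/R = 7613/6378.14 = 1.19361 rad; initial bearing θ = 2.9845 rad.
sin φ₂ = sin φ₁ cos δ + cos φ₁ sin δ cos θ = (-0.8544)(0.3683) + (0.5196)(0.9297)(-0.9877) = -0.7918, so φ₂ = -52.35°.
Δλ = atan2(sin θ sin δ cos φ₁, cos δ − sin φ₁ sin φ₂) = atan2(0.0756, -0.3082) = 166.225°.
λ₂ = -41.097° + 166.225° = 125.13°.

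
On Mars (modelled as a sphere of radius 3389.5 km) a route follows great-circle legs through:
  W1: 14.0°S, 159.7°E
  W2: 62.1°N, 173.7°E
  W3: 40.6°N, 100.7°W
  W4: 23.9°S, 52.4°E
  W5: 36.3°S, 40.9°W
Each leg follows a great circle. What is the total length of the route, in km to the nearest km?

21323 km

Leg W1→W2: central angle 1.3421 rad, distance 4548.9 km.
Leg W2→W3: central angle 0.9243 rad, distance 3132.9 km.
Leg W3→W4: central angle 2.6524 rad, distance 8990.3 km.
Leg W4→W5: central angle 1.3721 rad, distance 4650.6 km.
Total: 4548.9 + 3132.9 + 8990.3 + 4650.6 ≈ 21323 km.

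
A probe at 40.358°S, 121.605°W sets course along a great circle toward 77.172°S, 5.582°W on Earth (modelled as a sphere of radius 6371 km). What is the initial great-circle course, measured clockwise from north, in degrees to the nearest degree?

166°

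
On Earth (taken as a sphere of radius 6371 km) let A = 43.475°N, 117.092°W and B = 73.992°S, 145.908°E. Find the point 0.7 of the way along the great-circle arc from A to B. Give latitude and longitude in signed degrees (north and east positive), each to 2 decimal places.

-45.31°, -149.36°

Central angle δ = 2.3264 rad. Interpolating on the sphere with fraction f = 0.7:
P = [sin((1−f)δ)·A + sin(fδ)·B] / sin δ = 0.8829·A + 1.3716·B in Cartesian coordinates,
giving P = (-0.6050, -0.3584, -0.7110), i.e. latitude -45.31°, longitude -149.36°.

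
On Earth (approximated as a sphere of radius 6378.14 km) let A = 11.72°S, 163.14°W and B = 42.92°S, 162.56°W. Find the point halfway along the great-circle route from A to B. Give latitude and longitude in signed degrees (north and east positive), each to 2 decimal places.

Central angle δ = 0.5446 rad. Interpolating on the sphere with fraction f = 0.5:
P = [sin((1−f)δ)·A + sin(fδ)·B] / sin δ = 0.5191·A + 0.5191·B in Cartesian coordinates,
giving P = (-0.8491, -0.2614, -0.4590), i.e. latitude -27.32°, longitude -162.89°.

-27.32°, -162.89°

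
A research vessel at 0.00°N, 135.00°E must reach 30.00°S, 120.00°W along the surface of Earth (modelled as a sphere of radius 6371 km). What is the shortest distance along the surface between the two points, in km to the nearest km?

11448 km

Let φ₁ = 0.0000 rad, φ₂ = -0.5236 rad, and Δλ = 1.8326 rad.
cos c = sin φ₁ sin φ₂ + cos φ₁ cos φ₂ cos Δλ = (0.0000)(-0.5000) + (1.0000)(0.8660)(-0.2588) = -0.22414,
so c = arccos(-0.22414) = 1.79686 rad.
Distance = R·c = 6371 × 1.7969 ≈ 11448 km.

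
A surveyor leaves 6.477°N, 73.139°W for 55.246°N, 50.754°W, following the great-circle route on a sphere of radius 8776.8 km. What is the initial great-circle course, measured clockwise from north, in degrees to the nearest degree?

With φ₁ = 0.1130, φ₂ = 0.9642, Δλ = 0.3907 rad, the forward-azimuth formula gives
θ = atan2( sin Δλ cos φ₂ , cos φ₁ sin φ₂ − sin φ₁ cos φ₂ cos Δλ ) = atan2(0.2171, 0.7569) = 16.00°.
So the initial bearing is 16°.

16°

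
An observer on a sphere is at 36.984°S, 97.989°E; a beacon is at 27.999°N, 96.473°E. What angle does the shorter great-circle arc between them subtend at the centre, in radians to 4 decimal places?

1.1344 rad

Let φ₁ = -0.6455 rad, φ₂ = 0.4887 rad, and Δλ = -0.0265 rad.
cos c = sin φ₁ sin φ₂ + cos φ₁ cos φ₂ cos Δλ = (-0.6016)(0.4695) + (0.7988)(0.8830)(0.9996) = 0.42264,
so c = arccos(0.42264) = 1.13444 rad.
So the angular separation is 1.1344 rad.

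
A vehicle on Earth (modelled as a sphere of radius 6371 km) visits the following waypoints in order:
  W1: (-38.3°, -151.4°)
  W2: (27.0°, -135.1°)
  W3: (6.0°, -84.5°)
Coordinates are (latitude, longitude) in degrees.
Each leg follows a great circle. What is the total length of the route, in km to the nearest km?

Leg W1→W2: central angle 1.1704 rad, distance 7456.8 km.
Leg W2→W3: central angle 0.9149 rad, distance 5828.5 km.
Total: 7456.8 + 5828.5 ≈ 13285 km.

13285 km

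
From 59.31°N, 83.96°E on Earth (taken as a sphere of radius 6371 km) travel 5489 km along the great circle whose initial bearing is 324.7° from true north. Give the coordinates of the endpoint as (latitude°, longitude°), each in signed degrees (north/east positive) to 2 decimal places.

61.18°, -30.58°

Angular distance δ = d/R = 5489/6371 = 0.86156 rad; initial bearing θ = 5.6671 rad.
sin φ₂ = sin φ₁ cos δ + cos φ₁ sin δ cos θ = (0.8599)(0.6513) + (0.5104)(0.7589)(0.8161) = 0.8761, so φ₂ = 61.18°.
Δλ = atan2(sin θ sin δ cos φ₁, cos δ − sin φ₁ sin φ₂) = atan2(-0.2238, -0.1022) = -114.538°.
λ₂ = 83.960° − 114.538° = -30.58°.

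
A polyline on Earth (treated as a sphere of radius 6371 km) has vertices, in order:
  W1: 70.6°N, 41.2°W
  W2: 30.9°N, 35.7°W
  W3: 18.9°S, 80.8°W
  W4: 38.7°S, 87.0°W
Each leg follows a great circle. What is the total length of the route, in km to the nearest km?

14048 km

Leg W1→W2: central angle 0.6949 rad, distance 4427.5 km.
Leg W2→W3: central angle 1.1520 rad, distance 7339.2 km.
Leg W3→W4: central angle 0.3581 rad, distance 2281.5 km.
Total: 4427.5 + 7339.2 + 2281.5 ≈ 14048 km.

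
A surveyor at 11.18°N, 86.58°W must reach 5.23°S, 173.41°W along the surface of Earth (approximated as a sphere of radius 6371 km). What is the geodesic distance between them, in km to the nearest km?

9776 km

In radians: φ₁ = 0.1951, φ₂ = -0.0913, Δλ = -86.830° = -1.5155 rad.
Haversine: a = sin²(Δφ/2) + cos φ₁ cos φ₂ sin²(Δλ/2) = 0.0204 + (0.9810)(0.9958)(0.4724) = 0.48183.
Central angle c = 2·arcsin(√a) = 1.53444 rad.
Distance = R·c = 6371 × 1.5344 ≈ 9776 km.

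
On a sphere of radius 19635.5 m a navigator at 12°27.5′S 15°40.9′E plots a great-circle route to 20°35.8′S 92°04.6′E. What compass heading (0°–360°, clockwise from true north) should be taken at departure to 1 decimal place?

Δλ = 76.395° = 1.3333 rad.
y = sin Δλ · cos φ₂ = (0.9719)(0.9361) = 0.9098
x = cos φ₁ sin φ₂ − sin φ₁ cos φ₂ cos Δλ = (0.9765)(-0.3518) − (-0.2157)(0.9361)(0.2352) = -0.2960
θ = atan2(y, x) = 108.02°, so the bearing is 108.0°.

108.0°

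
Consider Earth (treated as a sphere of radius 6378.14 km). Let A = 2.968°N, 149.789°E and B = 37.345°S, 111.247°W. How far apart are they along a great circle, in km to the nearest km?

11012 km

Let φ₁ = 0.0518 rad, φ₂ = -0.6518 rad, and Δλ = 1.7272 rad.
cos c = sin φ₁ sin φ₂ + cos φ₁ cos φ₂ cos Δλ = (0.0518)(-0.6066) + (0.9987)(0.7950)(-0.1558) = -0.15511,
so c = arccos(-0.15511) = 1.72654 rad.
Distance = R·c = 6378.14 × 1.7265 ≈ 11012 km.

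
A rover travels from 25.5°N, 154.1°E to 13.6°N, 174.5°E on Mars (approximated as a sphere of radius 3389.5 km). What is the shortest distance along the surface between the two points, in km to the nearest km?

In radians: φ₁ = 0.4451, φ₂ = 0.2374, Δλ = 20.400° = 0.3560 rad.
Haversine: a = sin²(Δφ/2) + cos φ₁ cos φ₂ sin²(Δλ/2) = 0.0107 + (0.9026)(0.9720)(0.0314) = 0.03826.
Central angle c = 2·arcsin(√a) = 0.39372 rad.
Distance = R·c = 3389.5 × 0.3937 ≈ 1335 km.

1335 km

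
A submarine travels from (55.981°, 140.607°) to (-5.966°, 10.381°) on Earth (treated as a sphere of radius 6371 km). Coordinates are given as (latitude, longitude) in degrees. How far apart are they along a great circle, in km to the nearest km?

12949 km

In radians: φ₁ = 0.9771, φ₂ = -0.1041, Δλ = -130.226° = -2.2729 rad.
cos c = sin φ₁ sin φ₂ + cos φ₁ cos φ₂ cos Δλ = (0.8289)(-0.1039) + (0.5595)(0.9946)(-0.6458) = -0.44550,
so c = arccos(-0.44550) = 2.03253 rad.
Distance = R·c = 6371 × 2.0325 ≈ 12949 km.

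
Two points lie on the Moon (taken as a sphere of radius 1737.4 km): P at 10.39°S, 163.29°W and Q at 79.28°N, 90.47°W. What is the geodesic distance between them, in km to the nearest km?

2944 km

Let φ₁ = -0.1813 rad, φ₂ = 1.3837 rad, and Δλ = 1.2709 rad.
cos c = sin φ₁ sin φ₂ + cos φ₁ cos φ₂ cos Δλ = (-0.1803)(0.9825) + (0.9836)(0.1860)(0.2954) = -0.12316,
so c = arccos(-0.12316) = 1.69427 rad.
Distance = R·c = 1737.4 × 1.6943 ≈ 2944 km.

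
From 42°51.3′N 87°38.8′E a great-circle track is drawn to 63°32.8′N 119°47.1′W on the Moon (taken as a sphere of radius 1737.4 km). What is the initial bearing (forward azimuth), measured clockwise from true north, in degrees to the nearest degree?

13°

Δλ = 152.568° = 2.6628 rad.
y = sin Δλ · cos φ₂ = (0.4607)(0.4455) = 0.2052
x = cos φ₁ sin φ₂ − sin φ₁ cos φ₂ cos Δλ = (0.7331)(0.8953) − (0.6801)(0.4455)(-0.8876) = 0.9252
θ = atan2(y, x) = 12.51°, so the bearing is 13°.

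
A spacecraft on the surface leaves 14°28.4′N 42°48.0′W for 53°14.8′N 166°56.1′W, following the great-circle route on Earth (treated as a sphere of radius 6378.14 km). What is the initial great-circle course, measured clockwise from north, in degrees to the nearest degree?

330°

With φ₁ = 0.2526, φ₂ = 0.9293, Δλ = -2.1666 rad, the forward-azimuth formula gives
θ = atan2( sin Δλ cos φ₂ , cos φ₁ sin φ₂ − sin φ₁ cos φ₂ cos Δλ ) = atan2(-0.4953, 0.8597) = -29.95°.
Adding 360° brings this into [0°, 360°): 330°.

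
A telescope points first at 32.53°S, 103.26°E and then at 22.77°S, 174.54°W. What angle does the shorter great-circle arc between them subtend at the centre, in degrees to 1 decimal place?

In radians: φ₁ = -0.5678, φ₂ = -0.3974, Δλ = 82.200° = 1.4347 rad.
cos c = sin φ₁ sin φ₂ + cos φ₁ cos φ₂ cos Δλ = (-0.5377)(-0.3870) + (0.8431)(0.9221)(0.1357) = 0.31363,
so c = arccos(0.31363) = 1.25178 rad.
So the angular separation is 71.7°.

71.7°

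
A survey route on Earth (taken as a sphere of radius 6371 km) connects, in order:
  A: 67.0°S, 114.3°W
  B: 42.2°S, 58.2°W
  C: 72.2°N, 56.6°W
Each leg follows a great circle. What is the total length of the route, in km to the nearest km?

17031 km

Leg A→B: central angle 0.6765 rad, distance 4310.0 km.
Leg B→C: central angle 1.9968 rad, distance 12721.3 km.
Total: 4310.0 + 12721.3 ≈ 17031 km.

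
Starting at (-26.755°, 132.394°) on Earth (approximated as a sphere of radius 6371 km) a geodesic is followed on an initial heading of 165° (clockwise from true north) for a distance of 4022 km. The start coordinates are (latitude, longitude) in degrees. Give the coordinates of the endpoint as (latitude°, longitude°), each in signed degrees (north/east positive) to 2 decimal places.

Angular distance δ = d/R = 4022/6371 = 0.63130 rad; initial bearing θ = 2.8798 rad.
sin φ₂ = sin φ₁ cos δ + cos φ₁ sin δ cos θ = (-0.4502)(0.8073) + (0.8929)(0.5902)(-0.9659) = -0.8725, so φ₂ = -60.75°.
Δλ = atan2(sin θ sin δ cos φ₁, cos δ − sin φ₁ sin φ₂) = atan2(0.1364, 0.4145) = 18.215°.
λ₂ = 132.394° + 18.215° = 150.61°.

-60.75°, 150.61°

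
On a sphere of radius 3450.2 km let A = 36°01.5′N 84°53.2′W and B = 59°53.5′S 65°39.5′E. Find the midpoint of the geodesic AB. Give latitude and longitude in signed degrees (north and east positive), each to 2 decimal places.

-31.82°, -51.34°

The central angle between A and B is δ = 2.6101 rad.
With f = 0.5, the slerp weights are sin((1−f)δ)/sin δ = 1.9038 and sin(fδ)/sin δ = 1.9038.
Weighted sum of the unit vectors: (1.9038)·(0.0721,-0.8055,0.5881) + (1.9038)·(0.2068,0.4570,-0.8651) = (0.5309, -0.6635, -0.5272).
Converting back: φ = atan2(z, √(x²+y²)) = -31.82°, λ = atan2(y, x) = -51.34°.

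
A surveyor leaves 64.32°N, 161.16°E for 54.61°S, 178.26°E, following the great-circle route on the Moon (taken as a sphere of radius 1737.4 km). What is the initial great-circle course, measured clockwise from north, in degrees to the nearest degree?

169°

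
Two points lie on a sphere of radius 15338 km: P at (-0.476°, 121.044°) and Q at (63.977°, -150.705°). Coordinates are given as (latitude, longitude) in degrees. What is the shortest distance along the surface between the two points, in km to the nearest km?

24002 km

With latitudes φ₁ = -0.476°, φ₂ = 63.977° and longitude difference Δλ = 88.251°:
cos c = sin φ₁ sin φ₂ + cos φ₁ cos φ₂ cos Δλ = (-0.0083)(0.8986) + (1.0000)(0.4387)(0.0305) = 0.00592,
so c = arccos(0.00592) = 1.56487 rad.
Distance = R·c = 15338 × 1.5649 ≈ 24002 km.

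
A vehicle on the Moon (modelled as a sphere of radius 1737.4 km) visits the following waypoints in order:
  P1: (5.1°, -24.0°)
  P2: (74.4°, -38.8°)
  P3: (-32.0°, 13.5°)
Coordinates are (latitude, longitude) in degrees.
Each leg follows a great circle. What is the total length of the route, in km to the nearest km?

Leg P1→P2: central angle 1.2190 rad, distance 2117.9 km.
Leg P2→P3: central angle 1.9508 rad, distance 3389.3 km.
Total: 2117.9 + 3389.3 ≈ 5507 km.

5507 km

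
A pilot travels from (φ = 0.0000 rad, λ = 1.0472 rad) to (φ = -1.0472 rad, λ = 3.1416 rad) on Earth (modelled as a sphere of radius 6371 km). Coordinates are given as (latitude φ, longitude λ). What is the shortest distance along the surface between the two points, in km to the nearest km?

11617 km

With latitudes φ₁ = 0.000°, φ₂ = -60.000° and longitude difference Δλ = 120.000°:
cos c = sin φ₁ sin φ₂ + cos φ₁ cos φ₂ cos Δλ = (0.0000)(-0.8660) + (1.0000)(0.5000)(-0.5000) = -0.25000,
so c = arccos(-0.25000) = 1.82348 rad.
Distance = R·c = 6371 × 1.8235 ≈ 11617 km.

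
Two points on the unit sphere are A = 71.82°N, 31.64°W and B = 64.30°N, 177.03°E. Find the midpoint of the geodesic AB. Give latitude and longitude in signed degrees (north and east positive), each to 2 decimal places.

83.25°, -139.86°

Central angle δ = 0.7416 rad. Interpolating on the sphere with fraction f = 0.5:
P = [sin((1−f)δ)·A + sin(fδ)·B] / sin δ = 0.5365·A + 0.5365·B in Cartesian coordinates,
giving P = (-0.0898, -0.0757, 0.9931), i.e. latitude 83.25°, longitude -139.86°.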